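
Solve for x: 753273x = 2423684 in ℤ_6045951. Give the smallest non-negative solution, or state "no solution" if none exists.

no solution

gcd(753273, 6045951):
6045951 = 8*753273 + 19767
753273 = 38*19767 + 2127
19767 = 9*2127 + 624
2127 = 3*624 + 255
624 = 2*255 + 114
255 = 2*114 + 27
114 = 4*27 + 6
27 = 4*6 + 3
6 = 2*3 + 0
gcd = 3, but 3 ∤ 2423684, so the congruence has no solution.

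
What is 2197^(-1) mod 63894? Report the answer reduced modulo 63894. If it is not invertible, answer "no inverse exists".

10237

Apply the Euclidean algorithm to 63894 and 2197:
63894 = 29*2197 + 181
2197 = 12*181 + 25
181 = 7*25 + 6
25 = 4*6 + 1
6 = 6*1 + 0
gcd = 1, so the inverse exists. Back-substitute:
1 = 25 − 4·6
1 = −4·181 + 29·25
1 = 29·2197 − 352·181
1 = −352·63894 + 10237·2197
So 2197·10237 ≡ 1 (mod 63894).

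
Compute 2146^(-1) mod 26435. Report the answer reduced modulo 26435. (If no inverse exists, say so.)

gcd(26435, 2146) by repeated division:
26435 = 12·2146 + 683
2146 = 3·683 + 97
683 = 7·97 + 4
97 = 24·4 + 1
4 = 4·1 + 0
Since gcd(2146, 26435) = 1, back-substitute to write 1 as a combination:
1 = 97 − 24·4
1 = −24·683 + 169·97
1 = 169·2146 − 531·683
1 = −531·26435 + 6541·2146
So 2146·6541 ≡ 1 (mod 26435).

6541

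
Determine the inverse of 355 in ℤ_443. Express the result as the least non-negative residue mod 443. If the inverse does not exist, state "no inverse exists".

297

gcd(443, 355) by repeated division:
443 = 1×355 + 88
355 = 4×88 + 3
88 = 29×3 + 1
3 = 3×1 + 0
gcd = 1, so the inverse exists. Back-substitute:
1 = 88 − 29·3
1 = −29·355 + 117·88
1 = 117·443 − 146·355
Hence 355⁻¹ ≡ -146 ≡ 297 (mod 443).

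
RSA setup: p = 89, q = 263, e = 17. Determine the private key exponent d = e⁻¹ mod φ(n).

φ(n) = (p−1)(q−1) = 88·262 = 23056.
Need d with 17·d ≡ 1 (mod 23056). Apply the extended Euclidean algorithm:
23056 = 1356·17 + 4
17 = 4·4 + 1
4 = 4·1 + 0
Back-substitute:
1 = 17 − 4·4
1 = −4·23056 + 5425·17
So 17·5425 ≡ 1 (mod 23056), hence d = 5425.

5425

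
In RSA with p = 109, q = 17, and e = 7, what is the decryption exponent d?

φ(n) = (p−1)(q−1) = 108·16 = 1728.
Need d with 7·d ≡ 1 (mod 1728). Apply the extended Euclidean algorithm:
1728 = 246*7 + 6
7 = 1*6 + 1
6 = 6*1 + 0
Back-substitute:
1 = 7 − 6
1 = −1728 + 247·7
So 7·247 ≡ 1 (mod 1728), hence d = 247.

247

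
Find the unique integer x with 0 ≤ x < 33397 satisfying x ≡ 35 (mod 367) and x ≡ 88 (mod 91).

Write x = 35 + 367·k. Then 367·k ≡ 88 − 35 ≡ 53 (mod 91).
Need 367⁻¹ mod 91. Extended Euclid on (91, 3):
91 = 30×3 + 1
3 = 3×1 + 0
Back-substitute:
1 = 91 − 30·3
367⁻¹ ≡ 61 (mod 91), so k ≡ 61·53 ≡ 48 (mod 91).
x = 35 + 367·48 = 17651.

17651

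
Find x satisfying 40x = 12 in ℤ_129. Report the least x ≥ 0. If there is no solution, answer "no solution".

39

First find gcd(40, 129):
129 = 3*40 + 9
40 = 4*9 + 4
9 = 2*4 + 1
4 = 4*1 + 0
gcd = 1, so a unique solution mod 129 exists.
Back-substitute for the Bézout coefficients:
1 = 9 − 2·4
1 = −2·40 + 9·9
1 = 9·129 − 29·40
So 40·(-29) ≡ 1 (mod 129), giving 40⁻¹ ≡ 100.
x ≡ 40⁻¹·12 ≡ 100·12 ≡ 39 (mod 129).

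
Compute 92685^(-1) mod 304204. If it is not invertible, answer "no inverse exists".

Run Euclid on (304204, 92685):
304204 = 3*92685 + 26149
92685 = 3*26149 + 14238
26149 = 1*14238 + 11911
14238 = 1*11911 + 2327
11911 = 5*2327 + 276
2327 = 8*276 + 119
276 = 2*119 + 38
119 = 3*38 + 5
38 = 7*5 + 3
5 = 1*3 + 2
3 = 1*2 + 1
2 = 2*1 + 0
Since gcd(92685, 304204) = 1, back-substitute to write 1 as a combination:
1 = 3 − 2
1 = −5 + 2·3
1 = 2·38 − 15·5
1 = −15·119 + 47·38
1 = 47·276 − 109·119
1 = −109·2327 + 919·276
1 = 919·11911 − 4704·2327
1 = −4704·14238 + 5623·11911
1 = 5623·26149 − 10327·14238
1 = −10327·92685 + 36604·26149
1 = 36604·304204 − 120139·92685
Hence 92685⁻¹ ≡ -120139 ≡ 184065 (mod 304204).

184065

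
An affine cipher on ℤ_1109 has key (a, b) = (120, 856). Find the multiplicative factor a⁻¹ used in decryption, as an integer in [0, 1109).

841

gcd(1109, 120) by repeated division:
1109 = 9×120 + 29
120 = 4×29 + 4
29 = 7×4 + 1
4 = 4×1 + 0
The gcd is 1. Working backward:
1 = 29 − 7·4
1 = −7·120 + 29·29
1 = 29·1109 − 268·120
Thus 120·(-268) ≡ 1 (mod 1109); reducing, -268 mod 1109 = 841.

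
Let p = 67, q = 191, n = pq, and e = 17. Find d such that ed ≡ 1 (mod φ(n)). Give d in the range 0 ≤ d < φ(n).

2213

φ(n) = (p−1)(q−1) = 66·190 = 12540.
Need d with 17·d ≡ 1 (mod 12540). Apply the extended Euclidean algorithm:
12540 = 737·17 + 11
17 = 1·11 + 6
11 = 1·6 + 5
6 = 1·5 + 1
5 = 5·1 + 0
Back-substitute:
1 = 6 − 5
1 = −11 + 2·6
1 = 2·17 − 3·11
1 = −3·12540 + 2213·17
So 17·2213 ≡ 1 (mod 12540), hence d = 2213.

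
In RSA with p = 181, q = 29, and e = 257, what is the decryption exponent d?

φ(n) = (p−1)(q−1) = 180·28 = 5040.
Need d with 257·d ≡ 1 (mod 5040). Apply the extended Euclidean algorithm:
5040 = 19·257 + 157
257 = 1·157 + 100
157 = 1·100 + 57
100 = 1·57 + 43
57 = 1·43 + 14
43 = 3·14 + 1
14 = 14·1 + 0
Back-substitute:
1 = 43 − 3·14
1 = −3·57 + 4·43
1 = 4·100 − 7·57
1 = −7·157 + 11·100
1 = 11·257 − 18·157
1 = −18·5040 + 353·257
So 257·353 ≡ 1 (mod 5040), hence d = 353.

353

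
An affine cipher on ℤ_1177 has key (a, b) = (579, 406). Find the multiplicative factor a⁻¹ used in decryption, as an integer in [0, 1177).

gcd(1177, 579) by repeated division:
1177 = 2×579 + 19
579 = 30×19 + 9
19 = 2×9 + 1
9 = 9×1 + 0
gcd = 1, so the inverse exists. Back-substitute:
1 = 19 − 2·9
1 = −2·579 + 61·19
1 = 61·1177 − 124·579
Hence 579⁻¹ ≡ -124 ≡ 1053 (mod 1177).

1053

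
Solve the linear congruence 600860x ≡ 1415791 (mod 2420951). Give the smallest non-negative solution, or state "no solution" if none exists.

170834

First find gcd(600860, 2420951):
2420951 = 4*600860 + 17511
600860 = 34*17511 + 5486
17511 = 3*5486 + 1053
5486 = 5*1053 + 221
1053 = 4*221 + 169
221 = 1*169 + 52
169 = 3*52 + 13
52 = 4*13 + 0
gcd = 13 and 13 | 1415791, so solutions exist. Divide through by 13: 46220x ≡ 108907 (mod 186227).
Now find 46220⁻¹ mod 186227:
186227 = 4·46220 + 1347
46220 = 34·1347 + 422
1347 = 3·422 + 81
422 = 5·81 + 17
81 = 4·17 + 13
17 = 1·13 + 4
13 = 3·4 + 1
4 = 4·1 + 0
Back-substitute:
1 = 13 − 3·4
1 = −3·17 + 4·13
1 = 4·81 − 19·17
1 = −19·422 + 99·81
1 = 99·1347 − 316·422
1 = −316·46220 + 10843·1347
1 = 10843·186227 − 43688·46220
So 46220·(-43688) ≡ 1 (mod 186227), i.e. 46220⁻¹ ≡ 142539.
Then x ≡ 142539·108907 ≡ 170834 (mod 186227); the smallest non-negative solution is x = 170834.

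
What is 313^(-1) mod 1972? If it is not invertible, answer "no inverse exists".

1909

Apply the Euclidean algorithm to 1972 and 313:
1972 = 6*313 + 94
313 = 3*94 + 31
94 = 3*31 + 1
31 = 31*1 + 0
gcd = 1, so the inverse exists. Back-substitute:
1 = 94 − 3·31
1 = −3·313 + 10·94
1 = 10·1972 − 63·313
So 313·(-63) ≡ 1 (mod 1972), and -63 ≡ 1909 (mod 1972).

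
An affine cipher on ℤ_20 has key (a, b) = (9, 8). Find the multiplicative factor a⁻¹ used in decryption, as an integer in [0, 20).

Extended Euclidean algorithm:
20 = 2*9 + 2
9 = 4*2 + 1
2 = 2*1 + 0
The gcd is 1. Working backward:
1 = 9 − 4·2
1 = −4·20 + 9·9
So 9·9 ≡ 1 (mod 20).

9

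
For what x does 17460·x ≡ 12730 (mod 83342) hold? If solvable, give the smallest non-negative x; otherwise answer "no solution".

First find gcd(17460, 83342):
83342 = 4·17460 + 13502
17460 = 1·13502 + 3958
13502 = 3·3958 + 1628
3958 = 2·1628 + 702
1628 = 2·702 + 224
702 = 3·224 + 30
224 = 7·30 + 14
30 = 2·14 + 2
14 = 7·2 + 0
gcd = 2 and 2 | 12730, so solutions exist. Divide through by 2: 8730x ≡ 6365 (mod 41671).
Now find 8730⁻¹ mod 41671:
41671 = 4*8730 + 6751
8730 = 1*6751 + 1979
6751 = 3*1979 + 814
1979 = 2*814 + 351
814 = 2*351 + 112
351 = 3*112 + 15
112 = 7*15 + 7
15 = 2*7 + 1
7 = 7*1 + 0
Back-substitute:
1 = 15 − 2·7
1 = −2·112 + 15·15
1 = 15·351 − 47·112
1 = −47·814 + 109·351
1 = 109·1979 − 265·814
1 = −265·6751 + 904·1979
1 = 904·8730 − 1169·6751
1 = −1169·41671 + 5580·8730
So 8730⁻¹ ≡ 5580 (mod 41671).
Then x ≡ 5580·6365 ≡ 13008 (mod 41671); the smallest non-negative solution is x = 13008.

13008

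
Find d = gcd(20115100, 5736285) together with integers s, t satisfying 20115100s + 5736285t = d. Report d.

Apply Euclid's algorithm to 20115100 and 5736285:
20115100 = 3·5736285 + 2906245
5736285 = 1·2906245 + 2830040
2906245 = 1·2830040 + 76205
2830040 = 37·76205 + 10455
76205 = 7·10455 + 3020
10455 = 3·3020 + 1395
3020 = 2·1395 + 230
1395 = 6·230 + 15
230 = 15·15 + 5
15 = 3·5 + 0
gcd(20115100, 5736285) = 5.
Back-substituting:
5 = 230 − 15·15
5 = −15·1395 + 91·230
5 = 91·3020 − 197·1395
5 = −197·10455 + 682·3020
5 = 682·76205 − 4971·10455
5 = −4971·2830040 + 184609·76205
5 = 184609·2906245 − 189580·2830040
5 = −189580·5736285 + 374189·2906245
5 = 374189·20115100 − 1312147·5736285
So 5 = (374189)·20115100 + (-1312147)·5736285.

5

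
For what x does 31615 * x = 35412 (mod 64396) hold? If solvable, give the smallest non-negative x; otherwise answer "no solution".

35948

First find gcd(31615, 64396):
64396 = 2·31615 + 1166
31615 = 27·1166 + 133
1166 = 8·133 + 102
133 = 1·102 + 31
102 = 3·31 + 9
31 = 3·9 + 4
9 = 2·4 + 1
4 = 4·1 + 0
gcd = 1, so a unique solution mod 64396 exists.
Back-substitute for the Bézout coefficients:
1 = 9 − 2·4
1 = −2·31 + 7·9
1 = 7·102 − 23·31
1 = −23·133 + 30·102
1 = 30·1166 − 263·133
1 = −263·31615 + 7131·1166
1 = 7131·64396 − 14525·31615
So 31615·(-14525) ≡ 1 (mod 64396), giving 31615⁻¹ ≡ 49871.
x ≡ 31615⁻¹·35412 ≡ 49871·35412 ≡ 35948 (mod 64396).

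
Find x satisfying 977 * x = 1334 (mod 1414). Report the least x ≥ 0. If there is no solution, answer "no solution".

890

First find gcd(977, 1414):
1414 = 1·977 + 437
977 = 2·437 + 103
437 = 4·103 + 25
103 = 4·25 + 3
25 = 8·3 + 1
3 = 3·1 + 0
gcd = 1, so a unique solution mod 1414 exists.
Back-substitute for the Bézout coefficients:
1 = 25 − 8·3
1 = −8·103 + 33·25
1 = 33·437 − 140·103
1 = −140·977 + 313·437
1 = 313·1414 − 453·977
So 977·(-453) ≡ 1 (mod 1414), giving 977⁻¹ ≡ 961.
x ≡ 977⁻¹·1334 ≡ 961·1334 ≡ 890 (mod 1414).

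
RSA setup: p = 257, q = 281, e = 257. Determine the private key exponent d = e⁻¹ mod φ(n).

52993

φ(n) = (p−1)(q−1) = 256·280 = 71680.
Need d with 257·d ≡ 1 (mod 71680). Apply the extended Euclidean algorithm:
71680 = 278*257 + 234
257 = 1*234 + 23
234 = 10*23 + 4
23 = 5*4 + 3
4 = 1*3 + 1
3 = 3*1 + 0
Back-substitute:
1 = 4 − 3
1 = −23 + 6·4
1 = 6·234 − 61·23
1 = −61·257 + 67·234
1 = 67·71680 − 18687·257
So 257·(-18687) ≡ 1 (mod 71680), hence d ≡ -18687 ≡ 52993 (mod 71680).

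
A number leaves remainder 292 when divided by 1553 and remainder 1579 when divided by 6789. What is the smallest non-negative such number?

7021405

Write x = 292 + 1553·k. Then 1553·k ≡ 1579 − 292 ≡ 1287 (mod 6789).
Need 1553⁻¹ mod 6789. Extended Euclid on (6789, 1553):
6789 = 4×1553 + 577
1553 = 2×577 + 399
577 = 1×399 + 178
399 = 2×178 + 43
178 = 4×43 + 6
43 = 7×6 + 1
6 = 6×1 + 0
Back-substitute:
1 = 43 − 7·6
1 = −7·178 + 29·43
1 = 29·399 − 65·178
1 = −65·577 + 94·399
1 = 94·1553 − 253·577
1 = −253·6789 + 1106·1553
1553⁻¹ ≡ 1106 (mod 6789), so k ≡ 1106·1287 ≡ 4521 (mod 6789).
x = 292 + 1553·4521 = 7021405.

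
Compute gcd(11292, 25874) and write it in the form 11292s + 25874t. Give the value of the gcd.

2

Euclidean algorithm:
25874 = 2×11292 + 3290
11292 = 3×3290 + 1422
3290 = 2×1422 + 446
1422 = 3×446 + 84
446 = 5×84 + 26
84 = 3×26 + 6
26 = 4×6 + 2
6 = 3×2 + 0
gcd(11292, 25874) = 2.
Express as a combination:
2 = 26 − 4·6
2 = −4·84 + 13·26
2 = 13·446 − 69·84
2 = −69·1422 + 220·446
2 = 220·3290 − 509·1422
2 = −509·11292 + 1747·3290
2 = 1747·25874 − 4003·11292
So 2 = (1747)·25874 + (-4003)·11292.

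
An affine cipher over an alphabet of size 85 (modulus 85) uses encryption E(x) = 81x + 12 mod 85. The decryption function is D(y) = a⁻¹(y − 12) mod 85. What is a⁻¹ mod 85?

Apply the Euclidean algorithm to 85 and 81:
85 = 1*81 + 4
81 = 20*4 + 1
4 = 4*1 + 0
The gcd is 1. Working backward:
1 = 81 − 20·4
1 = −20·85 + 21·81
So 81·21 ≡ 1 (mod 85).

21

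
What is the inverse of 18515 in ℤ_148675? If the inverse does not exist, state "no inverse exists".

Euclidean algorithm on 148675, 18515:
148675 = 8·18515 + 555
18515 = 33·555 + 200
555 = 2·200 + 155
200 = 1·155 + 45
155 = 3·45 + 20
45 = 2·20 + 5
20 = 4·5 + 0
gcd(18515, 148675) = 5 ≠ 1, so 18515 has no multiplicative inverse modulo 148675.

no inverse exists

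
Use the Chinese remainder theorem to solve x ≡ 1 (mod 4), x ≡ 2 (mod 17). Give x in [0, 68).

Write x = 1 + 4·k. Then 4·k ≡ 2 − 1 ≡ 1 (mod 17).
Need 4⁻¹ mod 17. Extended Euclid on (17, 4):
17 = 4*4 + 1
4 = 4*1 + 0
Back-substitute:
1 = 17 − 4·4
4⁻¹ ≡ 13 (mod 17), so k ≡ 13·1 ≡ 13 (mod 17).
x = 1 + 4·13 = 53.

53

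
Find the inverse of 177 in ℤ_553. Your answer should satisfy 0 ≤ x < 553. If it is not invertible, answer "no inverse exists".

25

Extended Euclidean algorithm:
553 = 3*177 + 22
177 = 8*22 + 1
22 = 22*1 + 0
The gcd is 1. Working backward:
1 = 177 − 8·22
1 = −8·553 + 25·177
So 177·25 ≡ 1 (mod 553).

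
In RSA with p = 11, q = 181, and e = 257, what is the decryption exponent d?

1793

φ(n) = (p−1)(q−1) = 10·180 = 1800.
Need d with 257·d ≡ 1 (mod 1800). Apply the extended Euclidean algorithm:
1800 = 7*257 + 1
257 = 257*1 + 0
Back-substitute:
1 = 1800 − 7·257
So 257·(-7) ≡ 1 (mod 1800), hence d ≡ -7 ≡ 1793 (mod 1800).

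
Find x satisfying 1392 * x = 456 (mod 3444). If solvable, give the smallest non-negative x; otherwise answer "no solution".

First find gcd(1392, 3444):
3444 = 2×1392 + 660
1392 = 2×660 + 72
660 = 9×72 + 12
72 = 6×12 + 0
gcd = 12 and 12 | 456, so solutions exist. Divide through by 12: 116x ≡ 38 (mod 287).
Now find 116⁻¹ mod 287:
287 = 2·116 + 55
116 = 2·55 + 6
55 = 9·6 + 1
6 = 6·1 + 0
Back-substitute:
1 = 55 − 9·6
1 = −9·116 + 19·55
1 = 19·287 − 47·116
So 116·(-47) ≡ 1 (mod 287), i.e. 116⁻¹ ≡ 240.
Then x ≡ 240·38 ≡ 223 (mod 287); the smallest non-negative solution is x = 223.

223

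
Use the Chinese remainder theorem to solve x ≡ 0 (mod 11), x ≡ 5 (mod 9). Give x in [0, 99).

77

Write x = 0 + 11·k. Then 11·k ≡ 5 − 0 ≡ 5 (mod 9).
Need 11⁻¹ mod 9. Extended Euclid on (9, 2):
9 = 4×2 + 1
2 = 2×1 + 0
Back-substitute:
1 = 9 − 4·2
11⁻¹ ≡ 5 (mod 9), so k ≡ 5·5 ≡ 7 (mod 9).
x = 0 + 11·7 = 77.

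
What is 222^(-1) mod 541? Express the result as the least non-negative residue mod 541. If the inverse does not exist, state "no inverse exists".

Apply the Euclidean algorithm to 541 and 222:
541 = 2×222 + 97
222 = 2×97 + 28
97 = 3×28 + 13
28 = 2×13 + 2
13 = 6×2 + 1
2 = 2×1 + 0
gcd = 1, so the inverse exists. Back-substitute:
1 = 13 − 6·2
1 = −6·28 + 13·13
1 = 13·97 − 45·28
1 = −45·222 + 103·97
1 = 103·541 − 251·222
Thus 222·(-251) ≡ 1 (mod 541); reducing, -251 mod 541 = 290.

290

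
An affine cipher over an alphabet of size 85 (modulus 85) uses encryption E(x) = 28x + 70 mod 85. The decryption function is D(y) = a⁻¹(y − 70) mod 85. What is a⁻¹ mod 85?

Run Euclid on (85, 28):
85 = 3·28 + 1
28 = 28·1 + 0
gcd = 1, so the inverse exists. Back-substitute:
1 = 85 − 3·28
So 28·(-3) ≡ 1 (mod 85), and -3 ≡ 82 (mod 85).

82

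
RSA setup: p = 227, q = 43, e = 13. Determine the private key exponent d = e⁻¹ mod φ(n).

4381

φ(n) = (p−1)(q−1) = 226·42 = 9492.
Need d with 13·d ≡ 1 (mod 9492). Apply the extended Euclidean algorithm:
9492 = 730·13 + 2
13 = 6·2 + 1
2 = 2·1 + 0
Back-substitute:
1 = 13 − 6·2
1 = −6·9492 + 4381·13
So 13·4381 ≡ 1 (mod 9492), hence d = 4381.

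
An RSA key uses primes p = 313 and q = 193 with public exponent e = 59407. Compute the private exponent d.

φ(n) = (p−1)(q−1) = 312·192 = 59904.
Need d with 59407·d ≡ 1 (mod 59904). Apply the extended Euclidean algorithm:
59904 = 1*59407 + 497
59407 = 119*497 + 264
497 = 1*264 + 233
264 = 1*233 + 31
233 = 7*31 + 16
31 = 1*16 + 15
16 = 1*15 + 1
15 = 15*1 + 0
Back-substitute:
1 = 16 − 15
1 = −31 + 2·16
1 = 2·233 − 15·31
1 = −15·264 + 17·233
1 = 17·497 − 32·264
1 = −32·59407 + 3825·497
1 = 3825·59904 − 3857·59407
So 59407·(-3857) ≡ 1 (mod 59904), hence d ≡ -3857 ≡ 56047 (mod 59904).

56047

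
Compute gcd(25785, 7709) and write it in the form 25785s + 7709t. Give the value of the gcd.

1

Apply Euclid's algorithm to 25785 and 7709:
25785 = 3*7709 + 2658
7709 = 2*2658 + 2393
2658 = 1*2393 + 265
2393 = 9*265 + 8
265 = 33*8 + 1
8 = 8*1 + 0
gcd(25785, 7709) = 1.
Back-substituting:
1 = 265 − 33·8
1 = −33·2393 + 298·265
1 = 298·2658 − 331·2393
1 = −331·7709 + 960·2658
1 = 960·25785 − 3211·7709
So 1 = (960)·25785 + (-3211)·7709.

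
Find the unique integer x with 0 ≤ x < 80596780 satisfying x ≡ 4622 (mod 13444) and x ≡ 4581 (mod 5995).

76111106

Write x = 4622 + 13444·k. Then 13444·k ≡ 4581 − 4622 ≡ 5954 (mod 5995).
Need 13444⁻¹ mod 5995. Extended Euclid on (5995, 1454):
5995 = 4*1454 + 179
1454 = 8*179 + 22
179 = 8*22 + 3
22 = 7*3 + 1
3 = 3*1 + 0
Back-substitute:
1 = 22 − 7·3
1 = −7·179 + 57·22
1 = 57·1454 − 463·179
1 = −463·5995 + 1909·1454
13444⁻¹ ≡ 1909 (mod 5995), so k ≡ 1909·5954 ≡ 5661 (mod 5995).
x = 4622 + 13444·5661 = 76111106.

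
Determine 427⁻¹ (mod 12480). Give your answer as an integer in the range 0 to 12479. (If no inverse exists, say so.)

Apply the Euclidean algorithm to 12480 and 427:
12480 = 29×427 + 97
427 = 4×97 + 39
97 = 2×39 + 19
39 = 2×19 + 1
19 = 19×1 + 0
The gcd is 1. Working backward:
1 = 39 − 2·19
1 = −2·97 + 5·39
1 = 5·427 − 22·97
1 = −22·12480 + 643·427
So 427·643 ≡ 1 (mod 12480).

643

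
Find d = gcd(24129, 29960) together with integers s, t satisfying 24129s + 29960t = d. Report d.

Euclidean algorithm:
29960 = 1×24129 + 5831
24129 = 4×5831 + 805
5831 = 7×805 + 196
805 = 4×196 + 21
196 = 9×21 + 7
21 = 3×7 + 0
gcd(24129, 29960) = 7.
Back-substituting:
7 = 196 − 9·21
7 = −9·805 + 37·196
7 = 37·5831 − 268·805
7 = −268·24129 + 1109·5831
7 = 1109·29960 − 1377·24129
So 7 = (1109)·29960 + (-1377)·24129.

7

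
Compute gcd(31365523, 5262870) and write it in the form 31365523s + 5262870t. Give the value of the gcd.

Euclidean algorithm:
31365523 = 5·5262870 + 5051173
5262870 = 1·5051173 + 211697
5051173 = 23·211697 + 182142
211697 = 1·182142 + 29555
182142 = 6·29555 + 4812
29555 = 6·4812 + 683
4812 = 7·683 + 31
683 = 22·31 + 1
31 = 31·1 + 0
gcd(31365523, 5262870) = 1.
Back-substituting:
1 = 683 − 22·31
1 = −22·4812 + 155·683
1 = 155·29555 − 952·4812
1 = −952·182142 + 5867·29555
1 = 5867·211697 − 6819·182142
1 = −6819·5051173 + 162704·211697
1 = 162704·5262870 − 169523·5051173
1 = −169523·31365523 + 1010319·5262870
So 1 = (-169523)·31365523 + (1010319)·5262870.

1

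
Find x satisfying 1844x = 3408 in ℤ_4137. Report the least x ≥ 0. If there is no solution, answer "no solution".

First find gcd(1844, 4137):
4137 = 2*1844 + 449
1844 = 4*449 + 48
449 = 9*48 + 17
48 = 2*17 + 14
17 = 1*14 + 3
14 = 4*3 + 2
3 = 1*2 + 1
2 = 2*1 + 0
gcd = 1, so a unique solution mod 4137 exists.
Back-substitute for the Bézout coefficients:
1 = 3 − 2
1 = −14 + 5·3
1 = 5·17 − 6·14
1 = −6·48 + 17·17
1 = 17·449 − 159·48
1 = −159·1844 + 653·449
1 = 653·4137 − 1465·1844
So 1844·(-1465) ≡ 1 (mod 4137), giving 1844⁻¹ ≡ 2672.
x ≡ 1844⁻¹·3408 ≡ 2672·3408 ≡ 639 (mod 4137).

639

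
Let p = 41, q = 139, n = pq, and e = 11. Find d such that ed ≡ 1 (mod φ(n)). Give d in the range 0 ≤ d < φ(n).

3011

φ(n) = (p−1)(q−1) = 40·138 = 5520.
Need d with 11·d ≡ 1 (mod 5520). Apply the extended Euclidean algorithm:
5520 = 501·11 + 9
11 = 1·9 + 2
9 = 4·2 + 1
2 = 2·1 + 0
Back-substitute:
1 = 9 − 4·2
1 = −4·11 + 5·9
1 = 5·5520 − 2509·11
So 11·(-2509) ≡ 1 (mod 5520), hence d ≡ -2509 ≡ 3011 (mod 5520).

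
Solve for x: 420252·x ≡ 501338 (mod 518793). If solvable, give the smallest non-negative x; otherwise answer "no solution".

gcd(420252, 518793):
518793 = 1·420252 + 98541
420252 = 4·98541 + 26088
98541 = 3·26088 + 20277
26088 = 1·20277 + 5811
20277 = 3·5811 + 2844
5811 = 2·2844 + 123
2844 = 23·123 + 15
123 = 8·15 + 3
15 = 5·3 + 0
gcd = 3, but 3 ∤ 501338, so the congruence has no solution.

no solution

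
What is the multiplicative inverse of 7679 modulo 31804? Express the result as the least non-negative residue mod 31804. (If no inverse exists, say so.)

18679

Run Euclid on (31804, 7679):
31804 = 4*7679 + 1088
7679 = 7*1088 + 63
1088 = 17*63 + 17
63 = 3*17 + 12
17 = 1*12 + 5
12 = 2*5 + 2
5 = 2*2 + 1
2 = 2*1 + 0
gcd = 1, so the inverse exists. Back-substitute:
1 = 5 − 2·2
1 = −2·12 + 5·5
1 = 5·17 − 7·12
1 = −7·63 + 26·17
1 = 26·1088 − 449·63
1 = −449·7679 + 3169·1088
1 = 3169·31804 − 13125·7679
So 7679·(-13125) ≡ 1 (mod 31804), and -13125 ≡ 18679 (mod 31804).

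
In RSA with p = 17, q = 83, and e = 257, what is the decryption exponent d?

φ(n) = (p−1)(q−1) = 16·82 = 1312.
Need d with 257·d ≡ 1 (mod 1312). Apply the extended Euclidean algorithm:
1312 = 5*257 + 27
257 = 9*27 + 14
27 = 1*14 + 13
14 = 1*13 + 1
13 = 13*1 + 0
Back-substitute:
1 = 14 − 13
1 = −27 + 2·14
1 = 2·257 − 19·27
1 = −19·1312 + 97·257
So 257·97 ≡ 1 (mod 1312), hence d = 97.

97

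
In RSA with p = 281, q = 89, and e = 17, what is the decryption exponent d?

17393

φ(n) = (p−1)(q−1) = 280·88 = 24640.
Need d with 17·d ≡ 1 (mod 24640). Apply the extended Euclidean algorithm:
24640 = 1449×17 + 7
17 = 2×7 + 3
7 = 2×3 + 1
3 = 3×1 + 0
Back-substitute:
1 = 7 − 2·3
1 = −2·17 + 5·7
1 = 5·24640 − 7247·17
So 17·(-7247) ≡ 1 (mod 24640), hence d ≡ -7247 ≡ 17393 (mod 24640).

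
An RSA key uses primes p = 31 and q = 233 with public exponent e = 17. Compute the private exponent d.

φ(n) = (p−1)(q−1) = 30·232 = 6960.
Need d with 17·d ≡ 1 (mod 6960). Apply the extended Euclidean algorithm:
6960 = 409×17 + 7
17 = 2×7 + 3
7 = 2×3 + 1
3 = 3×1 + 0
Back-substitute:
1 = 7 − 2·3
1 = −2·17 + 5·7
1 = 5·6960 − 2047·17
So 17·(-2047) ≡ 1 (mod 6960), hence d ≡ -2047 ≡ 4913 (mod 6960).

4913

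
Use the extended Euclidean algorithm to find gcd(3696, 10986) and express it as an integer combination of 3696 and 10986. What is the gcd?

6

Apply Euclid's algorithm to 10986 and 3696:
10986 = 2*3696 + 3594
3696 = 1*3594 + 102
3594 = 35*102 + 24
102 = 4*24 + 6
24 = 4*6 + 0
gcd(3696, 10986) = 6.
Working backward:
6 = 102 − 4·24
6 = −4·3594 + 141·102
6 = 141·3696 − 145·3594
6 = −145·10986 + 431·3696
So 6 = (-145)·10986 + (431)·3696.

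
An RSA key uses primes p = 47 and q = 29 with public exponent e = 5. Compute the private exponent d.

φ(n) = (p−1)(q−1) = 46·28 = 1288.
Need d with 5·d ≡ 1 (mod 1288). Apply the extended Euclidean algorithm:
1288 = 257·5 + 3
5 = 1·3 + 2
3 = 1·2 + 1
2 = 2·1 + 0
Back-substitute:
1 = 3 − 2
1 = −5 + 2·3
1 = 2·1288 − 515·5
So 5·(-515) ≡ 1 (mod 1288), hence d ≡ -515 ≡ 773 (mod 1288).

773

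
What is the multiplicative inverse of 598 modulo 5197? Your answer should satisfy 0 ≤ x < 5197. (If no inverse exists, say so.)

Apply the Euclidean algorithm to 5197 and 598:
5197 = 8×598 + 413
598 = 1×413 + 185
413 = 2×185 + 43
185 = 4×43 + 13
43 = 3×13 + 4
13 = 3×4 + 1
4 = 4×1 + 0
Since gcd(598, 5197) = 1, back-substitute to write 1 as a combination:
1 = 13 − 3·4
1 = −3·43 + 10·13
1 = 10·185 − 43·43
1 = −43·413 + 96·185
1 = 96·598 − 139·413
1 = −139·5197 + 1208·598
So 598·1208 ≡ 1 (mod 5197).

1208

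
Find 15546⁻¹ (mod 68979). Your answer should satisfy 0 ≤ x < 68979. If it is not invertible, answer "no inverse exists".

no inverse exists

Euclidean algorithm on 68979, 15546:
68979 = 4·15546 + 6795
15546 = 2·6795 + 1956
6795 = 3·1956 + 927
1956 = 2·927 + 102
927 = 9·102 + 9
102 = 11·9 + 3
9 = 3·3 + 0
gcd(15546, 68979) = 3 ≠ 1, so 15546 has no multiplicative inverse modulo 68979.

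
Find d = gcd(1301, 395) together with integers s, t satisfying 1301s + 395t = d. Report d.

1

Apply Euclid's algorithm to 1301 and 395:
1301 = 3·395 + 116
395 = 3·116 + 47
116 = 2·47 + 22
47 = 2·22 + 3
22 = 7·3 + 1
3 = 3·1 + 0
gcd(1301, 395) = 1.
Working backward:
1 = 22 − 7·3
1 = −7·47 + 15·22
1 = 15·116 − 37·47
1 = −37·395 + 126·116
1 = 126·1301 − 415·395
So 1 = (126)·1301 + (-415)·395.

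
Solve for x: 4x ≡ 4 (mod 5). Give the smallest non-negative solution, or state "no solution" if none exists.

1

First find gcd(4, 5):
5 = 1×4 + 1
4 = 4×1 + 0
gcd = 1, so a unique solution mod 5 exists.
Back-substitute for the Bézout coefficients:
1 = 5 − 4
So 4·(-1) ≡ 1 (mod 5), giving 4⁻¹ ≡ 4.
x ≡ 4⁻¹·4 ≡ 4·4 ≡ 1 (mod 5).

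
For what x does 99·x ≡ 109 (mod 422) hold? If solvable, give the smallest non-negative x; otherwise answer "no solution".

389

First find gcd(99, 422):
422 = 4×99 + 26
99 = 3×26 + 21
26 = 1×21 + 5
21 = 4×5 + 1
5 = 5×1 + 0
gcd = 1, so a unique solution mod 422 exists.
Back-substitute for the Bézout coefficients:
1 = 21 − 4·5
1 = −4·26 + 5·21
1 = 5·99 − 19·26
1 = −19·422 + 81·99
So 99·(81) ≡ 1 (mod 422), giving 99⁻¹ ≡ 81.
x ≡ 99⁻¹·109 ≡ 81·109 ≡ 389 (mod 422).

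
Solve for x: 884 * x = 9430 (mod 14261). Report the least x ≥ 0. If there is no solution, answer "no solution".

gcd(884, 14261):
14261 = 16·884 + 117
884 = 7·117 + 65
117 = 1·65 + 52
65 = 1·52 + 13
52 = 4·13 + 0
gcd = 13, but 13 ∤ 9430, so the congruence has no solution.

no solution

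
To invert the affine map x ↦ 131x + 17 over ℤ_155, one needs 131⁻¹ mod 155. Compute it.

Apply the Euclidean algorithm to 155 and 131:
155 = 1·131 + 24
131 = 5·24 + 11
24 = 2·11 + 2
11 = 5·2 + 1
2 = 2·1 + 0
gcd = 1, so the inverse exists. Back-substitute:
1 = 11 − 5·2
1 = −5·24 + 11·11
1 = 11·131 − 60·24
1 = −60·155 + 71·131
So 131·71 ≡ 1 (mod 155).

71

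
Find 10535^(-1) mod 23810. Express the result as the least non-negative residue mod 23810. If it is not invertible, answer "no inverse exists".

Compute gcd(10535, 23810):
23810 = 2·10535 + 2740
10535 = 3·2740 + 2315
2740 = 1·2315 + 425
2315 = 5·425 + 190
425 = 2·190 + 45
190 = 4·45 + 10
45 = 4·10 + 5
10 = 2·5 + 0
Since gcd = 5 > 1, 10535 is not a unit mod 23810.

no inverse exists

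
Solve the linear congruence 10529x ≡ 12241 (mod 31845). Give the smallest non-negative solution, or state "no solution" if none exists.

24914

First find gcd(10529, 31845):
31845 = 3×10529 + 258
10529 = 40×258 + 209
258 = 1×209 + 49
209 = 4×49 + 13
49 = 3×13 + 10
13 = 1×10 + 3
10 = 3×3 + 1
3 = 3×1 + 0
gcd = 1, so a unique solution mod 31845 exists.
Back-substitute for the Bézout coefficients:
1 = 10 − 3·3
1 = −3·13 + 4·10
1 = 4·49 − 15·13
1 = −15·209 + 64·49
1 = 64·258 − 79·209
1 = −79·10529 + 3224·258
1 = 3224·31845 − 9751·10529
So 10529·(-9751) ≡ 1 (mod 31845), giving 10529⁻¹ ≡ 22094.
x ≡ 10529⁻¹·12241 ≡ 22094·12241 ≡ 24914 (mod 31845).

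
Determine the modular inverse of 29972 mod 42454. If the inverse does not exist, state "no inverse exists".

Compute gcd(29972, 42454):
42454 = 1×29972 + 12482
29972 = 2×12482 + 5008
12482 = 2×5008 + 2466
5008 = 2×2466 + 76
2466 = 32×76 + 34
76 = 2×34 + 8
34 = 4×8 + 2
8 = 4×2 + 0
Since gcd = 2 > 1, 29972 is not a unit mod 42454.

no inverse exists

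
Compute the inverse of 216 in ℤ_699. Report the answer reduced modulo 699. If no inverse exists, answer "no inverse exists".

Compute gcd(216, 699):
699 = 3·216 + 51
216 = 4·51 + 12
51 = 4·12 + 3
12 = 4·3 + 0
Since gcd = 3 > 1, 216 is not a unit mod 699.

no inverse exists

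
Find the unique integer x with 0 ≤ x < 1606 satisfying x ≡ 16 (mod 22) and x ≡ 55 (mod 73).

Write x = 16 + 22·k. Then 22·k ≡ 55 − 16 ≡ 39 (mod 73).
Need 22⁻¹ mod 73. Extended Euclid on (73, 22):
73 = 3·22 + 7
22 = 3·7 + 1
7 = 7·1 + 0
Back-substitute:
1 = 22 − 3·7
1 = −3·73 + 10·22
22⁻¹ ≡ 10 (mod 73), so k ≡ 10·39 ≡ 25 (mod 73).
x = 16 + 22·25 = 566.

566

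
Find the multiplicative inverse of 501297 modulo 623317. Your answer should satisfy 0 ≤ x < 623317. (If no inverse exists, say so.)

478818

gcd(623317, 501297) by repeated division:
623317 = 1*501297 + 122020
501297 = 4*122020 + 13217
122020 = 9*13217 + 3067
13217 = 4*3067 + 949
3067 = 3*949 + 220
949 = 4*220 + 69
220 = 3*69 + 13
69 = 5*13 + 4
13 = 3*4 + 1
4 = 4*1 + 0
The gcd is 1. Working backward:
1 = 13 − 3·4
1 = −3·69 + 16·13
1 = 16·220 − 51·69
1 = −51·949 + 220·220
1 = 220·3067 − 711·949
1 = −711·13217 + 3064·3067
1 = 3064·122020 − 28287·13217
1 = −28287·501297 + 116212·122020
1 = 116212·623317 − 144499·501297
Thus 501297·(-144499) ≡ 1 (mod 623317); reducing, -144499 mod 623317 = 478818.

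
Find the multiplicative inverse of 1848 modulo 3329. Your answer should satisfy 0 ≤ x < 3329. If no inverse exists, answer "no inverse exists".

2304

Extended Euclidean algorithm:
3329 = 1*1848 + 1481
1848 = 1*1481 + 367
1481 = 4*367 + 13
367 = 28*13 + 3
13 = 4*3 + 1
3 = 3*1 + 0
gcd = 1, so the inverse exists. Back-substitute:
1 = 13 − 4·3
1 = −4·367 + 113·13
1 = 113·1481 − 456·367
1 = −456·1848 + 569·1481
1 = 569·3329 − 1025·1848
Hence 1848⁻¹ ≡ -1025 ≡ 2304 (mod 3329).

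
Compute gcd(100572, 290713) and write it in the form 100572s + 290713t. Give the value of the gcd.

Repeated division:
290713 = 2*100572 + 89569
100572 = 1*89569 + 11003
89569 = 8*11003 + 1545
11003 = 7*1545 + 188
1545 = 8*188 + 41
188 = 4*41 + 24
41 = 1*24 + 17
24 = 1*17 + 7
17 = 2*7 + 3
7 = 2*3 + 1
3 = 3*1 + 0
gcd(100572, 290713) = 1.
Back-substituting:
1 = 7 − 2·3
1 = −2·17 + 5·7
1 = 5·24 − 7·17
1 = −7·41 + 12·24
1 = 12·188 − 55·41
1 = −55·1545 + 452·188
1 = 452·11003 − 3219·1545
1 = −3219·89569 + 26204·11003
1 = 26204·100572 − 29423·89569
1 = −29423·290713 + 85050·100572
So 1 = (-29423)·290713 + (85050)·100572.

1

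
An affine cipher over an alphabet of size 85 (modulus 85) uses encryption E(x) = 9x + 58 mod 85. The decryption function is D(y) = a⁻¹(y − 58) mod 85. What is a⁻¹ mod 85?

19

gcd(85, 9) by repeated division:
85 = 9·9 + 4
9 = 2·4 + 1
4 = 4·1 + 0
Since gcd(9, 85) = 1, back-substitute to write 1 as a combination:
1 = 9 − 2·4
1 = −2·85 + 19·9
So 9·19 ≡ 1 (mod 85).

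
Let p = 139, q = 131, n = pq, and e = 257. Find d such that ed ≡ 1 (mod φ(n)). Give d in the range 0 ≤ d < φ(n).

φ(n) = (p−1)(q−1) = 138·130 = 17940.
Need d with 257·d ≡ 1 (mod 17940). Apply the extended Euclidean algorithm:
17940 = 69*257 + 207
257 = 1*207 + 50
207 = 4*50 + 7
50 = 7*7 + 1
7 = 7*1 + 0
Back-substitute:
1 = 50 − 7·7
1 = −7·207 + 29·50
1 = 29·257 − 36·207
1 = −36·17940 + 2513·257
So 257·2513 ≡ 1 (mod 17940), hence d = 2513.

2513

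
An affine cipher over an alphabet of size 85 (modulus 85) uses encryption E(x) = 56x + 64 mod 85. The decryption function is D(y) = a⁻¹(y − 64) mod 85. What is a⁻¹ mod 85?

41

Extended Euclidean algorithm:
85 = 1*56 + 29
56 = 1*29 + 27
29 = 1*27 + 2
27 = 13*2 + 1
2 = 2*1 + 0
gcd = 1, so the inverse exists. Back-substitute:
1 = 27 − 13·2
1 = −13·29 + 14·27
1 = 14·56 − 27·29
1 = −27·85 + 41·56
So 56·41 ≡ 1 (mod 85).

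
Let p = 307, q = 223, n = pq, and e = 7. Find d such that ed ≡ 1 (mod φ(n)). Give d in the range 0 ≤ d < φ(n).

φ(n) = (p−1)(q−1) = 306·222 = 67932.
Need d with 7·d ≡ 1 (mod 67932). Apply the extended Euclidean algorithm:
67932 = 9704·7 + 4
7 = 1·4 + 3
4 = 1·3 + 1
3 = 3·1 + 0
Back-substitute:
1 = 4 − 3
1 = −7 + 2·4
1 = 2·67932 − 19409·7
So 7·(-19409) ≡ 1 (mod 67932), hence d ≡ -19409 ≡ 48523 (mod 67932).

48523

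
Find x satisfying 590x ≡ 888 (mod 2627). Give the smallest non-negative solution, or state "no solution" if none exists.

518

First find gcd(590, 2627):
2627 = 4*590 + 267
590 = 2*267 + 56
267 = 4*56 + 43
56 = 1*43 + 13
43 = 3*13 + 4
13 = 3*4 + 1
4 = 4*1 + 0
gcd = 1, so a unique solution mod 2627 exists.
Back-substitute for the Bézout coefficients:
1 = 13 − 3·4
1 = −3·43 + 10·13
1 = 10·56 − 13·43
1 = −13·267 + 62·56
1 = 62·590 − 137·267
1 = −137·2627 + 610·590
So 590·(610) ≡ 1 (mod 2627), giving 590⁻¹ ≡ 610.
x ≡ 590⁻¹·888 ≡ 610·888 ≡ 518 (mod 2627).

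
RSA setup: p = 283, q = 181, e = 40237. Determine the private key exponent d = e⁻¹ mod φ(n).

10453

φ(n) = (p−1)(q−1) = 282·180 = 50760.
Need d with 40237·d ≡ 1 (mod 50760). Apply the extended Euclidean algorithm:
50760 = 1×40237 + 10523
40237 = 3×10523 + 8668
10523 = 1×8668 + 1855
8668 = 4×1855 + 1248
1855 = 1×1248 + 607
1248 = 2×607 + 34
607 = 17×34 + 29
34 = 1×29 + 5
29 = 5×5 + 4
5 = 1×4 + 1
4 = 4×1 + 0
Back-substitute:
1 = 5 − 4
1 = −29 + 6·5
1 = 6·34 − 7·29
1 = −7·607 + 125·34
1 = 125·1248 − 257·607
1 = −257·1855 + 382·1248
1 = 382·8668 − 1785·1855
1 = −1785·10523 + 2167·8668
1 = 2167·40237 − 8286·10523
1 = −8286·50760 + 10453·40237
So 40237·10453 ≡ 1 (mod 50760), hence d = 10453.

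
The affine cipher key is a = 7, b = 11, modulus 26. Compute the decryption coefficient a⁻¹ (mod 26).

15

gcd(26, 7) by repeated division:
26 = 3·7 + 5
7 = 1·5 + 2
5 = 2·2 + 1
2 = 2·1 + 0
The gcd is 1. Working backward:
1 = 5 − 2·2
1 = −2·7 + 3·5
1 = 3·26 − 11·7
Thus 7·(-11) ≡ 1 (mod 26); reducing, -11 mod 26 = 15.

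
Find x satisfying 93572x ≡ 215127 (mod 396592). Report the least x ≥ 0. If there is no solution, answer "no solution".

no solution

gcd(93572, 396592):
396592 = 4*93572 + 22304
93572 = 4*22304 + 4356
22304 = 5*4356 + 524
4356 = 8*524 + 164
524 = 3*164 + 32
164 = 5*32 + 4
32 = 8*4 + 0
gcd = 4, but 4 ∤ 215127, so the congruence has no solution.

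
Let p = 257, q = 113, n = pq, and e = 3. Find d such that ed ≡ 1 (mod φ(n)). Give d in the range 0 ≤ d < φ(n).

19115

φ(n) = (p−1)(q−1) = 256·112 = 28672.
Need d with 3·d ≡ 1 (mod 28672). Apply the extended Euclidean algorithm:
28672 = 9557·3 + 1
3 = 3·1 + 0
Back-substitute:
1 = 28672 − 9557·3
So 3·(-9557) ≡ 1 (mod 28672), hence d ≡ -9557 ≡ 19115 (mod 28672).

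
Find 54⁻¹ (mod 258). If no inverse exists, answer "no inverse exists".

no inverse exists

Euclidean algorithm on 258, 54:
258 = 4*54 + 42
54 = 1*42 + 12
42 = 3*12 + 6
12 = 2*6 + 0
Since gcd = 6 > 1, 54 is not a unit mod 258.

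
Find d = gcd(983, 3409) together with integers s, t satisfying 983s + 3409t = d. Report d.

1

Repeated division:
3409 = 3×983 + 460
983 = 2×460 + 63
460 = 7×63 + 19
63 = 3×19 + 6
19 = 3×6 + 1
6 = 6×1 + 0
gcd(983, 3409) = 1.
Express as a combination:
1 = 19 − 3·6
1 = −3·63 + 10·19
1 = 10·460 − 73·63
1 = −73·983 + 156·460
1 = 156·3409 − 541·983
So 1 = (156)·3409 + (-541)·983.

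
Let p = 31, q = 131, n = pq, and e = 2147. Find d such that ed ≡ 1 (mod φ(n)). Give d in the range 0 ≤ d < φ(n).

φ(n) = (p−1)(q−1) = 30·130 = 3900.
Need d with 2147·d ≡ 1 (mod 3900). Apply the extended Euclidean algorithm:
3900 = 1*2147 + 1753
2147 = 1*1753 + 394
1753 = 4*394 + 177
394 = 2*177 + 40
177 = 4*40 + 17
40 = 2*17 + 6
17 = 2*6 + 5
6 = 1*5 + 1
5 = 5*1 + 0
Back-substitute:
1 = 6 − 5
1 = −17 + 3·6
1 = 3·40 − 7·17
1 = −7·177 + 31·40
1 = 31·394 − 69·177
1 = −69·1753 + 307·394
1 = 307·2147 − 376·1753
1 = −376·3900 + 683·2147
So 2147·683 ≡ 1 (mod 3900), hence d = 683.

683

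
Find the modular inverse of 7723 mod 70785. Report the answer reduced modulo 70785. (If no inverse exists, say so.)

48907

gcd(70785, 7723) by repeated division:
70785 = 9×7723 + 1278
7723 = 6×1278 + 55
1278 = 23×55 + 13
55 = 4×13 + 3
13 = 4×3 + 1
3 = 3×1 + 0
Since gcd(7723, 70785) = 1, back-substitute to write 1 as a combination:
1 = 13 − 4·3
1 = −4·55 + 17·13
1 = 17·1278 − 395·55
1 = −395·7723 + 2387·1278
1 = 2387·70785 − 21878·7723
Thus 7723·(-21878) ≡ 1 (mod 70785); reducing, -21878 mod 70785 = 48907.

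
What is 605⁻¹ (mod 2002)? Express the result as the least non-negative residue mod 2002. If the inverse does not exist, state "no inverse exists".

Euclidean algorithm on 2002, 605:
2002 = 3*605 + 187
605 = 3*187 + 44
187 = 4*44 + 11
44 = 4*11 + 0
The gcd is 11, not 1, hence no inverse exists.

no inverse exists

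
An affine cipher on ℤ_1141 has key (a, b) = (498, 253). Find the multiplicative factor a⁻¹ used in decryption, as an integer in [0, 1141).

960

gcd(1141, 498) by repeated division:
1141 = 2*498 + 145
498 = 3*145 + 63
145 = 2*63 + 19
63 = 3*19 + 6
19 = 3*6 + 1
6 = 6*1 + 0
Since gcd(498, 1141) = 1, back-substitute to write 1 as a combination:
1 = 19 − 3·6
1 = −3·63 + 10·19
1 = 10·145 − 23·63
1 = −23·498 + 79·145
1 = 79·1141 − 181·498
Hence 498⁻¹ ≡ -181 ≡ 960 (mod 1141).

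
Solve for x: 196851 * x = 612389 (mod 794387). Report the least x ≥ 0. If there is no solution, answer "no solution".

749556

First find gcd(196851, 794387):
794387 = 4·196851 + 6983
196851 = 28·6983 + 1327
6983 = 5·1327 + 348
1327 = 3·348 + 283
348 = 1·283 + 65
283 = 4·65 + 23
65 = 2·23 + 19
23 = 1·19 + 4
19 = 4·4 + 3
4 = 1·3 + 1
3 = 3·1 + 0
gcd = 1, so a unique solution mod 794387 exists.
Back-substitute for the Bézout coefficients:
1 = 4 − 3
1 = −19 + 5·4
1 = 5·23 − 6·19
1 = −6·65 + 17·23
1 = 17·283 − 74·65
1 = −74·348 + 91·283
1 = 91·1327 − 347·348
1 = −347·6983 + 1826·1327
1 = 1826·196851 − 51475·6983
1 = −51475·794387 + 207726·196851
So 196851·(207726) ≡ 1 (mod 794387), giving 196851⁻¹ ≡ 207726.
x ≡ 196851⁻¹·612389 ≡ 207726·612389 ≡ 749556 (mod 794387).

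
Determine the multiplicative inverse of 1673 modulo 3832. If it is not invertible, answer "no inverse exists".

2121

Run Euclid on (3832, 1673):
3832 = 2*1673 + 486
1673 = 3*486 + 215
486 = 2*215 + 56
215 = 3*56 + 47
56 = 1*47 + 9
47 = 5*9 + 2
9 = 4*2 + 1
2 = 2*1 + 0
The gcd is 1. Working backward:
1 = 9 − 4·2
1 = −4·47 + 21·9
1 = 21·56 − 25·47
1 = −25·215 + 96·56
1 = 96·486 − 217·215
1 = −217·1673 + 747·486
1 = 747·3832 − 1711·1673
So 1673·(-1711) ≡ 1 (mod 3832), and -1711 ≡ 2121 (mod 3832).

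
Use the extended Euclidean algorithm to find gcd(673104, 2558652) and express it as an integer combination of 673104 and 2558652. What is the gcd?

12

Apply Euclid's algorithm to 2558652 and 673104:
2558652 = 3×673104 + 539340
673104 = 1×539340 + 133764
539340 = 4×133764 + 4284
133764 = 31×4284 + 960
4284 = 4×960 + 444
960 = 2×444 + 72
444 = 6×72 + 12
72 = 6×12 + 0
gcd(673104, 2558652) = 12.
Back-substituting:
12 = 444 − 6·72
12 = −6·960 + 13·444
12 = 13·4284 − 58·960
12 = −58·133764 + 1811·4284
12 = 1811·539340 − 7302·133764
12 = −7302·673104 + 9113·539340
12 = 9113·2558652 − 34641·673104
So 12 = (9113)·2558652 + (-34641)·673104.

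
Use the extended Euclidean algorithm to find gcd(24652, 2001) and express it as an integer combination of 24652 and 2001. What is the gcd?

1

Repeated division:
24652 = 12×2001 + 640
2001 = 3×640 + 81
640 = 7×81 + 73
81 = 1×73 + 8
73 = 9×8 + 1
8 = 8×1 + 0
gcd(24652, 2001) = 1.
Express as a combination:
1 = 73 − 9·8
1 = −9·81 + 10·73
1 = 10·640 − 79·81
1 = −79·2001 + 247·640
1 = 247·24652 − 3043·2001
So 1 = (247)·24652 + (-3043)·2001.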